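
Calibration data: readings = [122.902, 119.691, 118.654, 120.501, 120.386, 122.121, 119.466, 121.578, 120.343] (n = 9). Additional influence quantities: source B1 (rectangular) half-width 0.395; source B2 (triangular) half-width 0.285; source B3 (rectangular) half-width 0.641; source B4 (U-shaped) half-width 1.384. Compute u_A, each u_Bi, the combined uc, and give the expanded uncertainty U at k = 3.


mean = (122.902 + 119.691 + 118.654 + 120.501 + 120.386 + 122.121 + 119.466 + 121.578 + 120.343) / 9 = 120.6268889
s = sqrt(sum((x - mean)^2)/(n-1)) = 1.3501584
u_A = s / sqrt(n) = 1.3501584 / sqrt(9) = 0.4500528
u_B1 = 0.395 / sqrt(3) = 0.22805336
u_B2 = 0.285 / sqrt(6) = 0.11635076
u_B3 = 0.641 / sqrt(3) = 0.37008152
u_B4 = 1.384 / sqrt(2) = 0.97863579
uc = sqrt(0.4500528^2 + 0.22805336^2 + 0.11635076^2 + 0.37008152^2 + 0.97863579^2) = 1.1673824
U = k * uc = 3 * 1.1673824
U = 3.5021

3.5021


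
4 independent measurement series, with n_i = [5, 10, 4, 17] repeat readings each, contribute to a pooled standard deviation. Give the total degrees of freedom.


nu = sum_i (n_i - 1)
nu = ((5 - 1) + (10 - 1) + (4 - 1) + (17 - 1))
nu = 4 + 9 + 3 + 16
nu = 32

32


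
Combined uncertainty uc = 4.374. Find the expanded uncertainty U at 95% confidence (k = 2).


U = k * uc
U = 2 * 4.374
U = 8.7480

8.7480


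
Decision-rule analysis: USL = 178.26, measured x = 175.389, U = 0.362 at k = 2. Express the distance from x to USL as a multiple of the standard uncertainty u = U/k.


u = U / k = 0.362 / 2 = 0.181
margin = |USL - x| = |178.26 - 175.389| = 2.871
z = margin / u = 2.871 / 0.181
z = 15.8619

15.8619


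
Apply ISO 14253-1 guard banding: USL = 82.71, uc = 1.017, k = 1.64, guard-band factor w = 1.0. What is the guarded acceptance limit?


U = k * uc = 1.64 * 1.017 = 1.66788
guard band g = w * U = 1.0 * 1.66788 = 1.66788
AL = USL - g = 82.71 - 1.66788
AL = 81.0421

81.0421


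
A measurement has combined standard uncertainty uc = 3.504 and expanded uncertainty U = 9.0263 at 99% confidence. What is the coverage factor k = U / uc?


k = U / uc
k = 9.0263 / 3.504
k = 2.576

2.576


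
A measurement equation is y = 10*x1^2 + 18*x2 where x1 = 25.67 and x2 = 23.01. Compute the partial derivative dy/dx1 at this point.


y = 10*x1^2 + 18*x2
dy/dx1 = 2*10*x1
Evaluate at x1 = 25.67: c1 = 20 * 25.67
c1 = 513.4000

513.4000


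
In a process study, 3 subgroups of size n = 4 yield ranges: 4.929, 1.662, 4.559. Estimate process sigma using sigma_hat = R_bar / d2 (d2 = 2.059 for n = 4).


R_bar = (4.929 + 1.662 + 4.559) / 3
R_bar = 11.15 / 3 = 3.7166667
sigma_hat = R_bar / d2 = 3.7166667 / 2.059 = 1.8051

1.8051


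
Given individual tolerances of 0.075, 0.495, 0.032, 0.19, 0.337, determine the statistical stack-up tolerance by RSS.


RSS = sqrt(0.075^2 + 0.495^2 + 0.032^2 + 0.19^2 + 0.337^2)
= sqrt(0.401343)
= 0.6335

0.6335


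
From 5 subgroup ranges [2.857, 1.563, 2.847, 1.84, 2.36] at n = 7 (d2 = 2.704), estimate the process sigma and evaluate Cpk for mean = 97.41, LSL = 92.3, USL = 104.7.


R_bar = (2.857 + 1.563 + 2.847 + 1.84 + 2.36) / 5 = 2.2934
sigma = R_bar / d2 = 2.2934 / 2.704 = 0.84815089
Cp = (USL - LSL)/(6*sigma) = (104.7 - 92.3)/(6*0.84815089) = 2.4367
Cpu = (104.7 - 97.41)/(3*0.84815089) = 2.8651
Cpl = (97.41 - 92.3)/(3*0.84815089) = 2.0083
Cpk = min(Cpu, Cpl) = 2.0083

2.0083


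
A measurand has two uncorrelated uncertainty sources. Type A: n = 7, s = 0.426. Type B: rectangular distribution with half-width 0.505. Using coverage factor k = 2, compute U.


u_A = s / sqrt(n) = 0.426 / sqrt(7) = 0.16101287
u_B = half_width / sqrt(3) = 0.505 / sqrt(3) = 0.29156189
uc = sqrt(u_A^2 + u_B^2) = sqrt(0.16101287^2 + 0.29156189^2) = 0.33306678
U = k * uc = 2 * 0.33306678
U = 0.6661

0.6661


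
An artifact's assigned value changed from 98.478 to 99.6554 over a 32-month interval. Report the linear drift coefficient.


rate = (v2 - v1) / months
= (99.6554 - 98.478) / 32
= 1.1774 / 32
= 0.0368

0.0368


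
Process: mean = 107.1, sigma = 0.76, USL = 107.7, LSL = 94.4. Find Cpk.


Cpu = (USL - mean) / (3*sigma) = (107.7 - 107.1) / (3*0.76) = 0.2632
Cpl = (mean - LSL) / (3*sigma) = (107.1 - 94.4) / (3*0.76) = 5.5702
Cpk = min(Cpu, Cpl) = 0.2632

0.2632


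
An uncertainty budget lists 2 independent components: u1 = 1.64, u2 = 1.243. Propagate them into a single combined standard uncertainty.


uc = sqrt(1.64^2 + 1.243^2)
uc = sqrt(4.234649)
uc = 2.0578

2.0578


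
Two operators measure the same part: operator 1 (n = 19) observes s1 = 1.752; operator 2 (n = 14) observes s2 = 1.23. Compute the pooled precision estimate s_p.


s_p = sqrt(((n1-1)*s1^2 + (n2-1)*s2^2) / (n1+n2-2))
numerator = (19-1)*1.752^2 + (14-1)*1.23^2 = 55.251072 + 19.6677 = 74.918772
denominator = 19 + 14 - 2 = 31
s_p^2 = 74.918772 / 31 = 2.4167346
s_p = sqrt(2.4167346) = 1.5546

1.5546


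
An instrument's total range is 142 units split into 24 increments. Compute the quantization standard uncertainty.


resolution = range / divisions
resolution = 142 / 24 = 5.9166667
u_res = resolution / (2*sqrt(3))
u_res = 5.9166667 / 3.4641016
u_res = 1.7080

1.7080


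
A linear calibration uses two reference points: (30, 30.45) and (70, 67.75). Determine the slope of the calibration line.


slope = (y2 - y1) / (x2 - x1)
= (67.75 - 30.45) / (70 - 30)
= 37.3000 / 40
= 0.9325

0.9325


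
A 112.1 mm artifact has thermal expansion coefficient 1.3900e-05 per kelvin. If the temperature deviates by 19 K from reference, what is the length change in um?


dL = L * alpha * dT
= 112.1 * 1.3900e-05 * 19
= 0.0296056 mm
dL_um = 0.0296056 * 1000 = 29.6056 um

29.6056


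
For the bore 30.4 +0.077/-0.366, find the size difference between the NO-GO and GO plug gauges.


GO = nominal - lower_tol (smallest hole = maximum material condition)
GO = 30.4 - 0.366 = 30.034
NO-GO = nominal + upper_tol (largest hole = least material condition)
NO-GO = 30.4 + 0.077 = 30.477
spread = NO-GO - GO = 30.477 - 30.034 = 0.4430

0.4430


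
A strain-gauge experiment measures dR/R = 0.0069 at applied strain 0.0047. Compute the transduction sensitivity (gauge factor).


GF = (dR/R) / epsilon
= 0.0069 / 0.0047
= 1.4681

1.4681


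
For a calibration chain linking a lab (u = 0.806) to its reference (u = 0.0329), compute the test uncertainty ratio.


TUR = u_lab / u_ref
= 0.806 / 0.0329
= 24.4985

24.4985


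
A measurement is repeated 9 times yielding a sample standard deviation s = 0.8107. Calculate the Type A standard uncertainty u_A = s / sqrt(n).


u_A = s / sqrt(n)
u_A = 0.8107 / sqrt(9)
u_A = 0.8107 / 3
u_A = 0.2702

0.2702


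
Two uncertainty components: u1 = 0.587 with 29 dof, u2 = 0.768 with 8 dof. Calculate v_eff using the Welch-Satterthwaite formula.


uc = sqrt(u1^2 + u2^2) = sqrt(0.587^2 + 0.768^2) = 0.96664006
v_eff = uc^4 / (u1^4/v1 + u2^4/v2)
= 0.96664006^4 / (0.587^4/29 + 0.768^4/8)
= 0.87309029 / 0.047580606
v_eff = 18.3497

18.3497


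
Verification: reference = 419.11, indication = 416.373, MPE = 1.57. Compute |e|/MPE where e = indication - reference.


e = indication - reference = 416.373 - 419.11 = -2.7370
|e| = 2.7370
ratio = |e| / MPE = 2.7370 / 1.57
ratio = 1.7433

1.7433


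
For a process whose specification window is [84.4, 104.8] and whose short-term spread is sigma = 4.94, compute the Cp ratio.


Cp = (USL - LSL) / (6 * sigma)
= (104.8 - 84.4) / (6 * 4.94)
= 20.4000 / 29.6400
= 0.6883

0.6883


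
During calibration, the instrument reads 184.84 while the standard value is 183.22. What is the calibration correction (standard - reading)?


Correction = standard - reading
= 183.22 - 184.84
= -1.6200

-1.6200


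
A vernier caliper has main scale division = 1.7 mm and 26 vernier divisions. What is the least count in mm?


LC = MSD / n_div
= 1.7 / 26
= 0.0654

0.0654


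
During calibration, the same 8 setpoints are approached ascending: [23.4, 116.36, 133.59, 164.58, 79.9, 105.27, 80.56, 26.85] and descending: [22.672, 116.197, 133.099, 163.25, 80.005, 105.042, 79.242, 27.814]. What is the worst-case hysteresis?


|23.4 - 22.672| = 0.7280
|116.36 - 116.197| = 0.1630
|133.59 - 133.099| = 0.4910
|164.58 - 163.25| = 1.3300
|79.9 - 80.005| = 0.1050
|105.27 - 105.042| = 0.2280
|80.56 - 79.242| = 1.3180
|26.85 - 27.814| = 0.9640
hysteresis = max(diffs) = 1.3300

1.3300


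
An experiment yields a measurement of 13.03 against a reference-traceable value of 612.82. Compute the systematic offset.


Systematic error = measured - true
= 13.03 - 612.82
= -599.7900

-599.7900


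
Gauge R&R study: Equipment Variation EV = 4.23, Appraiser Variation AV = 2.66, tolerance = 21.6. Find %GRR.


GRR = sqrt(EV^2 + AV^2) = sqrt(4.23^2 + 2.66^2) = 4.996849
%GRR = GRR / tol * 100 = 4.996849 / 21.6 * 100
%GRR = 23.1336

23.1336


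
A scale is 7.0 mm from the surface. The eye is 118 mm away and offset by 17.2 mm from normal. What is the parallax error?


error = h * offset / d
= 7.0 * 17.2 / 118
= 1.0203

1.0203


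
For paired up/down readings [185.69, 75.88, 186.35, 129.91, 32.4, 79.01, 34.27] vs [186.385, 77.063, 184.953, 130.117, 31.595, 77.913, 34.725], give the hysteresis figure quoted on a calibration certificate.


|185.69 - 186.385| = 0.6950
|75.88 - 77.063| = 1.1830
|186.35 - 184.953| = 1.3970
|129.91 - 130.117| = 0.2070
|32.4 - 31.595| = 0.8050
|79.01 - 77.913| = 1.0970
|34.27 - 34.725| = 0.4550
hysteresis = max(diffs) = 1.3970

1.3970


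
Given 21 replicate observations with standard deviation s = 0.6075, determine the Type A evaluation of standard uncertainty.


u_A = s / sqrt(n)
u_A = 0.6075 / sqrt(21)
u_A = 0.6075 / 4.5825757
u_A = 0.1326

0.1326


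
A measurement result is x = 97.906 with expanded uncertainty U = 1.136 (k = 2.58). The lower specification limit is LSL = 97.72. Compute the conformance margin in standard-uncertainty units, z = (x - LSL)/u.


u = U / k = 1.136 / 2.58 = 0.44031008
margin = |LSL - x| = |97.72 - 97.906| = 0.186
z = margin / u = 0.186 / 0.44031008
z = 0.4224

0.4224


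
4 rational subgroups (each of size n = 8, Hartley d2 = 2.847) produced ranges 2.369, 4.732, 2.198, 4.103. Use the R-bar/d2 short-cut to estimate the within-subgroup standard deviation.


R_bar = (2.369 + 4.732 + 2.198 + 4.103) / 4
R_bar = 13.402 / 4 = 3.3505
sigma_hat = R_bar / d2 = 3.3505 / 2.847 = 1.1769

1.1769


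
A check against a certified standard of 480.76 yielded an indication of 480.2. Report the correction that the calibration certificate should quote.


Correction = standard - reading
= 480.76 - 480.2
= 0.5600

0.5600


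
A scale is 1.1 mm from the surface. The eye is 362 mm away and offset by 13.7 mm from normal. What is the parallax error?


error = h * offset / d
= 1.1 * 13.7 / 362
= 0.0416

0.0416


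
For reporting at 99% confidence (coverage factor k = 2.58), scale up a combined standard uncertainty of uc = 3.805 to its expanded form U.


U = k * uc
U = 2.58 * 3.805
U = 9.8169

9.8169


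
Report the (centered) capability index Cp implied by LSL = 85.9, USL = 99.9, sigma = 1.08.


Cp = (USL - LSL) / (6 * sigma)
= (99.9 - 85.9) / (6 * 1.08)
= 14.0000 / 6.4800
= 2.1605

2.1605


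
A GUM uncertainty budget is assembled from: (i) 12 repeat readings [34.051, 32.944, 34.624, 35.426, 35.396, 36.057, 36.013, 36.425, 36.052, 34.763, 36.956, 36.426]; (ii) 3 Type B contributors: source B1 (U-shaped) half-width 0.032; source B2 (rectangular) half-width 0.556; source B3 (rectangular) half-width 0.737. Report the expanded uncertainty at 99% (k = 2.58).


mean = (34.051 + 32.944 + 34.624 + 35.426 + 35.396 + 36.057 + 36.013 + 36.425 + 36.052 + 34.763 + 36.956 + 36.426) / 12 = 35.42775
s = sqrt(sum((x - mean)^2)/(n-1)) = 1.1523925
u_A = s / sqrt(n) = 1.1523925 / sqrt(12) = 0.33266706
u_B1 = 0.032 / sqrt(2) = 0.022627417
u_B2 = 0.556 / sqrt(3) = 0.32100675
u_B3 = 0.737 / sqrt(3) = 0.42550715
uc = sqrt(0.33266706^2 + 0.022627417^2 + 0.32100675^2 + 0.42550715^2) = 0.6287138
U = k * uc = 2.58 * 0.6287138
U = 1.6221

1.6221


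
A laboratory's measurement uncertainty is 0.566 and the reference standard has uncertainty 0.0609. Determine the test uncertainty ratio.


TUR = u_lab / u_ref
= 0.566 / 0.0609
= 9.2939

9.2939


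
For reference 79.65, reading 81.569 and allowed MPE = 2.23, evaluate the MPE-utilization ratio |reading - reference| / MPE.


e = indication - reference = 81.569 - 79.65 = 1.9190
|e| = 1.9190
ratio = |e| / MPE = 1.9190 / 2.23
ratio = 0.8605

0.8605


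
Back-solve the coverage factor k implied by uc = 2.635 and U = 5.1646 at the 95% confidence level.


k = U / uc
k = 5.1646 / 2.635
k = 1.96

1.96


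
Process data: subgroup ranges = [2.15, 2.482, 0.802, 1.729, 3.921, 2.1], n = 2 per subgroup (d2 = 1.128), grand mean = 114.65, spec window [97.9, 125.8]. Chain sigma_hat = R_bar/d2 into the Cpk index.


R_bar = (2.15 + 2.482 + 0.802 + 1.729 + 3.921 + 2.1) / 6 = 2.1973333
sigma = R_bar / d2 = 2.1973333 / 1.128 = 1.9479905
Cp = (USL - LSL)/(6*sigma) = (125.8 - 97.9)/(6*1.9479905) = 2.3871
Cpu = (125.8 - 114.65)/(3*1.9479905) = 1.9079
Cpl = (114.65 - 97.9)/(3*1.9479905) = 2.8662
Cpk = min(Cpu, Cpl) = 1.9079

1.9079


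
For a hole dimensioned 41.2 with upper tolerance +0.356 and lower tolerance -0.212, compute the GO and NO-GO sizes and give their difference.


GO = nominal - lower_tol (smallest hole = maximum material condition)
GO = 41.2 - 0.212 = 40.988
NO-GO = nominal + upper_tol (largest hole = least material condition)
NO-GO = 41.2 + 0.356 = 41.556
spread = NO-GO - GO = 41.556 - 40.988 = 0.5680

0.5680


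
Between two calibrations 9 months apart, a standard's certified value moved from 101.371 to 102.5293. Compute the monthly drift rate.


rate = (v2 - v1) / months
= (102.5293 - 101.371) / 9
= 1.1583 / 9
= 0.1287

0.1287


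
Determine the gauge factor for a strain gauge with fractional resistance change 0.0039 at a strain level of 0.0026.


GF = (dR/R) / epsilon
= 0.0039 / 0.0026
= 1.5000

1.5000


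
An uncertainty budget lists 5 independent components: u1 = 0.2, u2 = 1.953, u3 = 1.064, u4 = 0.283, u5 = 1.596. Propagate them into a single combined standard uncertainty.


uc = sqrt(0.2^2 + 1.953^2 + 1.064^2 + 0.283^2 + 1.596^2)
uc = sqrt(7.61361)
uc = 2.7593

2.7593


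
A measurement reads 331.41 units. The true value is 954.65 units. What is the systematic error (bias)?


Systematic error = measured - true
= 331.41 - 954.65
= -623.2400

-623.2400


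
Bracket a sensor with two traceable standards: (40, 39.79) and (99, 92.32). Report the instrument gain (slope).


slope = (y2 - y1) / (x2 - x1)
= (92.32 - 39.79) / (99 - 40)
= 52.5300 / 59
= 0.8903

0.8903


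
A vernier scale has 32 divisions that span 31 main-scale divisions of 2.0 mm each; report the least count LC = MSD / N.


LC = MSD / n_div
= 2.0 / 32
= 0.0625

0.0625


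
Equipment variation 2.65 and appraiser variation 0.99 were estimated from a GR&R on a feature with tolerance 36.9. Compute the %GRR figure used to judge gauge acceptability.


GRR = sqrt(EV^2 + AV^2) = sqrt(2.65^2 + 0.99^2) = 2.8288867
%GRR = GRR / tol * 100 = 2.8288867 / 36.9 * 100
%GRR = 7.6664

7.6664


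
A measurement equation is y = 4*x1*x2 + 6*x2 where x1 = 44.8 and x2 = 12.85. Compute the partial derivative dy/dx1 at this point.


y = 4*x1*x2 + 6*x2
dy/dx1 = 4*x2
Evaluate at x2 = 12.85: c1 = 4 * 12.85
c1 = 51.4000

51.4000


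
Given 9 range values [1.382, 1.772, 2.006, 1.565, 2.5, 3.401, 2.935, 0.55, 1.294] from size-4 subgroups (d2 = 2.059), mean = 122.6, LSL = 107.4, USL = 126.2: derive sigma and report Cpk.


R_bar = (1.382 + 1.772 + 2.006 + 1.565 + 2.5 + 3.401 + 2.935 + 0.55 + 1.294) / 9 = 1.9338889
sigma = R_bar / d2 = 1.9338889 / 2.059 = 0.93923696
Cp = (USL - LSL)/(6*sigma) = (126.2 - 107.4)/(6*0.93923696) = 3.3360
Cpu = (126.2 - 122.6)/(3*0.93923696) = 1.2776
Cpl = (122.6 - 107.4)/(3*0.93923696) = 5.3944
Cpk = min(Cpu, Cpl) = 1.2776

1.2776


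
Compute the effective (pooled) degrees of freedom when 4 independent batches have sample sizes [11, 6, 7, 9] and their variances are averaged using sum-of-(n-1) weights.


nu = sum_i (n_i - 1)
nu = ((11 - 1) + (6 - 1) + (7 - 1) + (9 - 1))
nu = 10 + 5 + 6 + 8
nu = 29

29


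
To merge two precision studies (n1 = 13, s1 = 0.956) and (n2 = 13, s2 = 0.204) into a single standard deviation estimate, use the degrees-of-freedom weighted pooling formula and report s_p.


s_p = sqrt(((n1-1)*s1^2 + (n2-1)*s2^2) / (n1+n2-2))
numerator = (13-1)*0.956^2 + (13-1)*0.204^2 = 10.967232 + 0.499392 = 11.466624
denominator = 13 + 13 - 2 = 24
s_p^2 = 11.466624 / 24 = 0.477776
s_p = sqrt(0.477776) = 0.6912

0.6912


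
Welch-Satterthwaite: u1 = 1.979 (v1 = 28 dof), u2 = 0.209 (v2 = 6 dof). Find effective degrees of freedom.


uc = sqrt(u1^2 + u2^2) = sqrt(1.979^2 + 0.209^2) = 1.9900055
v_eff = uc^4 / (u1^4/v1 + u2^4/v2)
= 1.9900055^4 / (1.979^4/28 + 0.209^4/6)
= 15.682565 / 0.54812194
v_eff = 28.6115

28.6115


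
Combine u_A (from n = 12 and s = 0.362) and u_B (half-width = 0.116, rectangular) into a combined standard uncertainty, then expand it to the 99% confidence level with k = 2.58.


u_A = s / sqrt(n) = 0.362 / sqrt(12) = 0.1045004
u_B = half_width / sqrt(3) = 0.116 / sqrt(3) = 0.066972631
uc = sqrt(u_A^2 + u_B^2) = sqrt(0.1045004^2 + 0.066972631^2) = 0.12411957
U = k * uc = 2.58 * 0.12411957
U = 0.3202

0.3202


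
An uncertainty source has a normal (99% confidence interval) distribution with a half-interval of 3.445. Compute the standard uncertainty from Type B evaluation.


u_B = half_width / 2.576
u_B = 3.445 / 2.576
u_B = 1.3373

1.3373


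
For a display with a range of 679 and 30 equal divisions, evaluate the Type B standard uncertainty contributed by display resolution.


resolution = range / divisions
resolution = 679 / 30 = 22.633333
u_res = resolution / (2*sqrt(3))
u_res = 22.633333 / 3.4641016
u_res = 6.5337

6.5337


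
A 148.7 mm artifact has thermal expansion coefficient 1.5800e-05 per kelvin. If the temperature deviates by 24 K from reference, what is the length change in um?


dL = L * alpha * dT
= 148.7 * 1.5800e-05 * 24
= 0.0563870 mm
dL_um = 0.0563870 * 1000 = 56.3870 um

56.3870


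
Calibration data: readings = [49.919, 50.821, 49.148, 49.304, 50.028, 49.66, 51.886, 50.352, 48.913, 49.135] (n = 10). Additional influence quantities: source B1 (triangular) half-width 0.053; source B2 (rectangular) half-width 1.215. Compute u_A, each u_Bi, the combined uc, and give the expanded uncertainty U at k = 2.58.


mean = (49.919 + 50.821 + 49.148 + 49.304 + 50.028 + 49.66 + 51.886 + 50.352 + 48.913 + 49.135) / 10 = 49.9166
s = sqrt(sum((x - mean)^2)/(n-1)) = 0.91581442
u_A = s / sqrt(n) = 0.91581442 / sqrt(10) = 0.28960595
u_B1 = 0.053 / sqrt(6) = 0.021637159
u_B2 = 1.215 / sqrt(3) = 0.70148058
uc = sqrt(0.28960595^2 + 0.021637159^2 + 0.70148058^2) = 0.75921985
U = k * uc = 2.58 * 0.75921985
U = 1.9588

1.9588


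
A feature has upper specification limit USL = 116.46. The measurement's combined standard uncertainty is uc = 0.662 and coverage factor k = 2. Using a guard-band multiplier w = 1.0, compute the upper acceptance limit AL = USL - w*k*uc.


U = k * uc = 2 * 0.662 = 1.324
guard band g = w * U = 1.0 * 1.324 = 1.324
AL = USL - g = 116.46 - 1.324
AL = 115.1360

115.1360


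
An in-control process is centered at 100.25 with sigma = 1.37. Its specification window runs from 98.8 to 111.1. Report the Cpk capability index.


Cpu = (USL - mean) / (3*sigma) = (111.1 - 100.25) / (3*1.37) = 2.6399
Cpl = (mean - LSL) / (3*sigma) = (100.25 - 98.8) / (3*1.37) = 0.3528
Cpk = min(Cpu, Cpl) = 0.3528

0.3528


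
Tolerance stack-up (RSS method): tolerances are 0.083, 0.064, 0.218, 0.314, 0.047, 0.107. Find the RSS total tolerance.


RSS = sqrt(0.083^2 + 0.064^2 + 0.218^2 + 0.314^2 + 0.047^2 + 0.107^2)
= sqrt(0.170763)
= 0.4132

0.4132


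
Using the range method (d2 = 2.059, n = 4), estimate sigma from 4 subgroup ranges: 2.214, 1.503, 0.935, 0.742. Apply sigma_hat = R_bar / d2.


R_bar = (2.214 + 1.503 + 0.935 + 0.742) / 4
R_bar = 5.394 / 4 = 1.3485
sigma_hat = R_bar / d2 = 1.3485 / 2.059 = 0.6549

0.6549


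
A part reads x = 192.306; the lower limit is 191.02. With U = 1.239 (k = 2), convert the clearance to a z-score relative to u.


u = U / k = 1.239 / 2 = 0.6195
margin = |LSL - x| = |191.02 - 192.306| = 1.286
z = margin / u = 1.286 / 0.6195
z = 2.0759

2.0759


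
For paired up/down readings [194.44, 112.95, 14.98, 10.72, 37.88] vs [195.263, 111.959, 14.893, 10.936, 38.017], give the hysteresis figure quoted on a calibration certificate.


|194.44 - 195.263| = 0.8230
|112.95 - 111.959| = 0.9910
|14.98 - 14.893| = 0.0870
|10.72 - 10.936| = 0.2160
|37.88 - 38.017| = 0.1370
hysteresis = max(diffs) = 0.9910

0.9910


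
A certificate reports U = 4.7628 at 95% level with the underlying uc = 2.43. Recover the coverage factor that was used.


k = U / uc
k = 4.7628 / 2.43
k = 1.96

1.96


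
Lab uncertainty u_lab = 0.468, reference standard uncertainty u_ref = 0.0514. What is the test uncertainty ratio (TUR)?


TUR = u_lab / u_ref
= 0.468 / 0.0514
= 9.1051

9.1051


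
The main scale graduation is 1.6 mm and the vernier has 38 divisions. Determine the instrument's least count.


LC = MSD / n_div
= 1.6 / 38
= 0.0421

0.0421


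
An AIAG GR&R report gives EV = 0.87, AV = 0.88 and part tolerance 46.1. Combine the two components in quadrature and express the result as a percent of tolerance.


GRR = sqrt(EV^2 + AV^2) = sqrt(0.87^2 + 0.88^2) = 1.2374571
%GRR = GRR / tol * 100 = 1.2374571 / 46.1 * 100
%GRR = 2.6843

2.6843


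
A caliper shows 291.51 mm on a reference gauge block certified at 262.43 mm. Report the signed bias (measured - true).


Systematic error = measured - true
= 291.51 - 262.43
= 29.0800

29.0800


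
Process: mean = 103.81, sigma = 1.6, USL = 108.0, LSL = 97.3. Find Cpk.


Cpu = (USL - mean) / (3*sigma) = (108.0 - 103.81) / (3*1.6) = 0.8729
Cpl = (mean - LSL) / (3*sigma) = (103.81 - 97.3) / (3*1.6) = 1.3563
Cpk = min(Cpu, Cpl) = 0.8729

0.8729


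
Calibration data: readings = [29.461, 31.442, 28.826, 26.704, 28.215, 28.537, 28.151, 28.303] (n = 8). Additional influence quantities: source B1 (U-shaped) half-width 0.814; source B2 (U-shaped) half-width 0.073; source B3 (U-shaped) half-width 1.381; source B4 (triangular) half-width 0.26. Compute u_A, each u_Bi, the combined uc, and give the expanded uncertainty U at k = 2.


mean = (29.461 + 31.442 + 28.826 + 26.704 + 28.215 + 28.537 + 28.151 + 28.303) / 8 = 28.704875
s = sqrt(sum((x - mean)^2)/(n-1)) = 1.3532073
u_A = s / sqrt(n) = 1.3532073 / sqrt(8) = 0.47843103
u_B1 = 0.814 / sqrt(2) = 0.57558492
u_B2 = 0.073 / sqrt(2) = 0.051618795
u_B3 = 1.381 / sqrt(2) = 0.97651446
u_B4 = 0.26 / sqrt(6) = 0.10614456
uc = sqrt(0.47843103^2 + 0.57558492^2 + 0.051618795^2 + 0.97651446^2 + 0.10614456^2) = 1.236004
U = k * uc = 2 * 1.236004
U = 2.4720

2.4720


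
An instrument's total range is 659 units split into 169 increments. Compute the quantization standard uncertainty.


resolution = range / divisions
resolution = 659 / 169 = 3.8994083
u_res = resolution / (2*sqrt(3))
u_res = 3.8994083 / 3.4641016
u_res = 1.1257

1.1257


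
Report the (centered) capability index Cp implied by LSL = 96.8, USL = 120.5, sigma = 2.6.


Cp = (USL - LSL) / (6 * sigma)
= (120.5 - 96.8) / (6 * 2.6)
= 23.7000 / 15.6000
= 1.5192

1.5192


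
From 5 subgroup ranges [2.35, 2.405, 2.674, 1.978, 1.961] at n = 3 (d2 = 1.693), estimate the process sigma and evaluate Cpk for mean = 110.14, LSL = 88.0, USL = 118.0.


R_bar = (2.35 + 2.405 + 2.674 + 1.978 + 1.961) / 5 = 2.2736
sigma = R_bar / d2 = 2.2736 / 1.693 = 1.3429415
Cp = (USL - LSL)/(6*sigma) = (118.0 - 88.0)/(6*1.3429415) = 3.7232
Cpu = (118.0 - 110.14)/(3*1.3429415) = 1.9509
Cpl = (110.14 - 88.0)/(3*1.3429415) = 5.4954
Cpk = min(Cpu, Cpl) = 1.9509

1.9509


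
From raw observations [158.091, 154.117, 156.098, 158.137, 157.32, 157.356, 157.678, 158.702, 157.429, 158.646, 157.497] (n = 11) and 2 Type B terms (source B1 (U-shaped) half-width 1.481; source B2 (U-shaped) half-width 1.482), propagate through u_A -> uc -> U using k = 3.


mean = (158.091 + 154.117 + 156.098 + 158.137 + 157.32 + 157.356 + 157.678 + 158.702 + 157.429 + 158.646 + 157.497) / 11 = 157.3700909
s = sqrt(sum((x - mean)^2)/(n-1)) = 1.297216
u_A = s / sqrt(n) = 1.297216 / sqrt(11) = 0.39112534
u_B1 = 1.481 / sqrt(2) = 1.0472251
u_B2 = 1.482 / sqrt(2) = 1.0479322
uc = sqrt(0.39112534^2 + 1.0472251^2 + 1.0479322^2) = 1.5322602
U = k * uc = 3 * 1.5322602
U = 4.5968

4.5968


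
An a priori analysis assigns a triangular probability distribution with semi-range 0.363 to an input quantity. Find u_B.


u_B = half_width / sqrt(6)
u_B = 0.363 / 2.4494897
u_B = 0.1482

0.1482


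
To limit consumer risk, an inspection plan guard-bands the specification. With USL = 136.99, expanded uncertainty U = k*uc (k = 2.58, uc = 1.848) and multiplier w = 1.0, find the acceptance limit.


U = k * uc = 2.58 * 1.848 = 4.76784
guard band g = w * U = 1.0 * 4.76784 = 4.76784
AL = USL - g = 136.99 - 4.76784
AL = 132.2222

132.2222


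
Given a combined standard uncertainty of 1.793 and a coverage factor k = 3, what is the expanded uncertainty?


U = k * uc
U = 3 * 1.793
U = 5.3790

5.3790


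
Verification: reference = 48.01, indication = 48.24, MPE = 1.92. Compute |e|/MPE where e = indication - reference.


e = indication - reference = 48.24 - 48.01 = 0.2300
|e| = 0.2300
ratio = |e| / MPE = 0.2300 / 1.92
ratio = 0.1198

0.1198


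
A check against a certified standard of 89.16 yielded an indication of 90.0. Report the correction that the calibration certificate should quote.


Correction = standard - reading
= 89.16 - 90.0
= -0.8400

-0.8400


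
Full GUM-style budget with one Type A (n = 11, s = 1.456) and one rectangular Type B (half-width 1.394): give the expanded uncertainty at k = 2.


u_A = s / sqrt(n) = 1.456 / sqrt(11) = 0.43900052
u_B = half_width / sqrt(3) = 1.394 / sqrt(3) = 0.80482628
uc = sqrt(u_A^2 + u_B^2) = sqrt(0.43900052^2 + 0.80482628^2) = 0.91676976
U = k * uc = 2 * 0.91676976
U = 1.8335

1.8335


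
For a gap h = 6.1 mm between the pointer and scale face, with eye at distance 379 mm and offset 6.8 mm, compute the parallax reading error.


error = h * offset / d
= 6.1 * 6.8 / 379
= 0.1094

0.1094


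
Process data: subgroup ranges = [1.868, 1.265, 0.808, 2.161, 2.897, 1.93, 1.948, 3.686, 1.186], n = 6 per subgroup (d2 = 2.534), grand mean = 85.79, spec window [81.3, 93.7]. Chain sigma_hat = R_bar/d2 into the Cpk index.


R_bar = (1.868 + 1.265 + 0.808 + 2.161 + 2.897 + 1.93 + 1.948 + 3.686 + 1.186) / 9 = 1.9721111
sigma = R_bar / d2 = 1.9721111 / 2.534 = 0.7782601
Cp = (USL - LSL)/(6*sigma) = (93.7 - 81.3)/(6*0.7782601) = 2.6555
Cpu = (93.7 - 85.79)/(3*0.7782601) = 3.3879
Cpl = (85.79 - 81.3)/(3*0.7782601) = 1.9231
Cpk = min(Cpu, Cpl) = 1.9231

1.9231


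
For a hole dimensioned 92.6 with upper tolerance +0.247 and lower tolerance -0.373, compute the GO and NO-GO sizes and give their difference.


GO = nominal - lower_tol (smallest hole = maximum material condition)
GO = 92.6 - 0.373 = 92.227
NO-GO = nominal + upper_tol (largest hole = least material condition)
NO-GO = 92.6 + 0.247 = 92.847
spread = NO-GO - GO = 92.847 - 92.227 = 0.6200

0.6200


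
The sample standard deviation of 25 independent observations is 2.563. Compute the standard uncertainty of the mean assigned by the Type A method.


u_A = s / sqrt(n)
u_A = 2.563 / sqrt(25)
u_A = 2.563 / 5
u_A = 0.5126

0.5126


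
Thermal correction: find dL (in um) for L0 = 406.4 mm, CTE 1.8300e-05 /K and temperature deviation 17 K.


dL = L * alpha * dT
= 406.4 * 1.8300e-05 * 17
= 0.1264310 mm
dL_um = 0.1264310 * 1000 = 126.4310 um

126.4310


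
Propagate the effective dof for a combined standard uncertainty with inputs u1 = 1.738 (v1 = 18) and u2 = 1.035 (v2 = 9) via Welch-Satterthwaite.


uc = sqrt(u1^2 + u2^2) = sqrt(1.738^2 + 1.035^2) = 2.0228369
v_eff = uc^4 / (u1^4/v1 + u2^4/v2)
= 2.0228369^4 / (1.738^4/18 + 1.035^4/9)
= 16.743393 / 0.63440757
v_eff = 26.3922

26.3922


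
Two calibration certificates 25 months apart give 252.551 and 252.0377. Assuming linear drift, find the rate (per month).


rate = (v2 - v1) / months
= (252.0377 - 252.551) / 25
= -0.5133 / 25
= -0.0205

-0.0205


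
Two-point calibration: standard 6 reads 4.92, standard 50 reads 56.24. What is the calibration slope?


slope = (y2 - y1) / (x2 - x1)
= (56.24 - 4.92) / (50 - 6)
= 51.3200 / 44
= 1.1664

1.1664


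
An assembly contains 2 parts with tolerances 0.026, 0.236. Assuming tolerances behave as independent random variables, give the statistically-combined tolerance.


RSS = sqrt(0.026^2 + 0.236^2)
= sqrt(0.056372)
= 0.2374

0.2374


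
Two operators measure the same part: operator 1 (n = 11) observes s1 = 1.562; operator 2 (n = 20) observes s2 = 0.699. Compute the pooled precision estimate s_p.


s_p = sqrt(((n1-1)*s1^2 + (n2-1)*s2^2) / (n1+n2-2))
numerator = (11-1)*1.562^2 + (20-1)*0.699^2 = 24.39844 + 9.283419 = 33.681859
denominator = 11 + 20 - 2 = 29
s_p^2 = 33.681859 / 29 = 1.1614434
s_p = sqrt(1.1614434) = 1.0777

1.0777


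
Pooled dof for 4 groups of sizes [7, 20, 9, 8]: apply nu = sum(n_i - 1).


nu = sum_i (n_i - 1)
nu = ((7 - 1) + (20 - 1) + (9 - 1) + (8 - 1))
nu = 6 + 19 + 8 + 7
nu = 40

40


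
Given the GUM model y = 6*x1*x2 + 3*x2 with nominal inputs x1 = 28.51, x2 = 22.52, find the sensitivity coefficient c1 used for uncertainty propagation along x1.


y = 6*x1*x2 + 3*x2
dy/dx1 = 6*x2
Evaluate at x2 = 22.52: c1 = 6 * 22.52
c1 = 135.1200

135.1200


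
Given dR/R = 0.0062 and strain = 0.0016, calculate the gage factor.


GF = (dR/R) / epsilon
= 0.0062 / 0.0016
= 3.8750

3.8750


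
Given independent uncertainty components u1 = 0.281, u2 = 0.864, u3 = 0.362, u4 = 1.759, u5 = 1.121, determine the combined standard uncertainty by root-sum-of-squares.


uc = sqrt(0.281^2 + 0.864^2 + 0.362^2 + 1.759^2 + 1.121^2)
uc = sqrt(5.307223)
uc = 2.3037

2.3037


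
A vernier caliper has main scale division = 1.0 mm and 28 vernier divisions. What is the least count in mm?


LC = MSD / n_div
= 1.0 / 28
= 0.0357

0.0357


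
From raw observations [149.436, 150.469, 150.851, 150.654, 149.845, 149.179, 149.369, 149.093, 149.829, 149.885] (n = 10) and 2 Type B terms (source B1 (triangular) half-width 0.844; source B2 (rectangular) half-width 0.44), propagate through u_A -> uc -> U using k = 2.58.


mean = (149.436 + 150.469 + 150.851 + 150.654 + 149.845 + 149.179 + 149.369 + 149.093 + 149.829 + 149.885) / 10 = 149.861
s = sqrt(sum((x - mean)^2)/(n-1)) = 0.61986611
u_A = s / sqrt(n) = 0.61986611 / sqrt(10) = 0.19601888
u_B1 = 0.844 / sqrt(6) = 0.34456156
u_B2 = 0.44 / sqrt(3) = 0.25403412
uc = sqrt(0.19601888^2 + 0.34456156^2 + 0.25403412^2) = 0.47082842
U = k * uc = 2.58 * 0.47082842
U = 1.2147

1.2147


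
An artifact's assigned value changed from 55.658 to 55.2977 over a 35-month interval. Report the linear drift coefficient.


rate = (v2 - v1) / months
= (55.2977 - 55.658) / 35
= -0.3603 / 35
= -0.0103

-0.0103


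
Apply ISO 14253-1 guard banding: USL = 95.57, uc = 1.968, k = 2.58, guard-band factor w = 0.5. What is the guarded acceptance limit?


U = k * uc = 2.58 * 1.968 = 5.07744
guard band g = w * U = 0.5 * 5.07744 = 2.53872
AL = USL - g = 95.57 - 2.53872
AL = 93.0313

93.0313


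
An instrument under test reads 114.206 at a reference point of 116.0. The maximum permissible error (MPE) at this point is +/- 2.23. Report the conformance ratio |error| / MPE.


e = indication - reference = 114.206 - 116.0 = -1.7940
|e| = 1.7940
ratio = |e| / MPE = 1.7940 / 2.23
ratio = 0.8045

0.8045


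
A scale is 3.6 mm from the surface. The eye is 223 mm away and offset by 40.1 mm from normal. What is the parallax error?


error = h * offset / d
= 3.6 * 40.1 / 223
= 0.6474

0.6474


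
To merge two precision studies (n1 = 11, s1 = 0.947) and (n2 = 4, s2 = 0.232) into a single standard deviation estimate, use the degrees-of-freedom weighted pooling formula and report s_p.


s_p = sqrt(((n1-1)*s1^2 + (n2-1)*s2^2) / (n1+n2-2))
numerator = (11-1)*0.947^2 + (4-1)*0.232^2 = 8.96809 + 0.161472 = 9.129562
denominator = 11 + 4 - 2 = 13
s_p^2 = 9.129562 / 13 = 0.702274
s_p = sqrt(0.702274) = 0.8380

0.8380


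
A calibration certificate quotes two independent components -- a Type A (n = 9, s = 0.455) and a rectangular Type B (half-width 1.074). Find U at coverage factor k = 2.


u_A = s / sqrt(n) = 0.455 / sqrt(9) = 0.15166667
u_B = half_width / sqrt(3) = 1.074 / sqrt(3) = 0.62007419
uc = sqrt(u_A^2 + u_B^2) = sqrt(0.15166667^2 + 0.62007419^2) = 0.63835318
U = k * uc = 2 * 0.63835318
U = 1.2767

1.2767


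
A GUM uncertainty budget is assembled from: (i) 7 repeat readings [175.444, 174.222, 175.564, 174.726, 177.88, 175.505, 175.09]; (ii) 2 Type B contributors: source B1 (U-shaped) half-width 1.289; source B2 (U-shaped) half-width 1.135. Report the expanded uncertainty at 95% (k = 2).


mean = (175.444 + 174.222 + 175.564 + 174.726 + 177.88 + 175.505 + 175.09) / 7 = 175.4901429
s = sqrt(sum((x - mean)^2)/(n-1)) = 1.1598446
u_A = s / sqrt(n) = 1.1598446 / sqrt(7) = 0.43838005
u_B1 = 1.289 / sqrt(2) = 0.91146064
u_B2 = 1.135 / sqrt(2) = 0.8025662
uc = sqrt(0.43838005^2 + 0.91146064^2 + 0.8025662^2) = 1.2911429
U = k * uc = 2 * 1.2911429
U = 2.5823

2.5823


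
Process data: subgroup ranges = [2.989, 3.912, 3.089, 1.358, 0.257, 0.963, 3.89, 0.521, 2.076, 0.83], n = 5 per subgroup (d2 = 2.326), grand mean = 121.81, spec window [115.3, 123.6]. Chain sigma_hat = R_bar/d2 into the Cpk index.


R_bar = (2.989 + 3.912 + 3.089 + 1.358 + 0.257 + 0.963 + 3.89 + 0.521 + 2.076 + 0.83) / 10 = 1.9885
sigma = R_bar / d2 = 1.9885 / 2.326 = 0.85490112
Cp = (USL - LSL)/(6*sigma) = (123.6 - 115.3)/(6*0.85490112) = 1.6181
Cpu = (123.6 - 121.81)/(3*0.85490112) = 0.6979
Cpl = (121.81 - 115.3)/(3*0.85490112) = 2.5383
Cpk = min(Cpu, Cpl) = 0.6979

0.6979


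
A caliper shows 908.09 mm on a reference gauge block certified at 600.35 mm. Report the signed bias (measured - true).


Systematic error = measured - true
= 908.09 - 600.35
= 307.7400

307.7400


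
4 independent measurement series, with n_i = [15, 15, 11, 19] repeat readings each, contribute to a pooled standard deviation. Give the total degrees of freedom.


nu = sum_i (n_i - 1)
nu = ((15 - 1) + (15 - 1) + (11 - 1) + (19 - 1))
nu = 14 + 14 + 10 + 18
nu = 56

56


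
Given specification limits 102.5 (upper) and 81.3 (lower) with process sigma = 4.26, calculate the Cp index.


Cp = (USL - LSL) / (6 * sigma)
= (102.5 - 81.3) / (6 * 4.26)
= 21.2000 / 25.5600
= 0.8294

0.8294


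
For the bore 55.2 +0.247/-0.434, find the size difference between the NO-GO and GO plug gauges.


GO = nominal - lower_tol (smallest hole = maximum material condition)
GO = 55.2 - 0.434 = 54.766
NO-GO = nominal + upper_tol (largest hole = least material condition)
NO-GO = 55.2 + 0.247 = 55.447
spread = NO-GO - GO = 55.447 - 54.766 = 0.6810

0.6810


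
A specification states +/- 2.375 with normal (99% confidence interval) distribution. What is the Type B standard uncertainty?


u_B = half_width / 2.576
u_B = 2.375 / 2.576
u_B = 0.9220

0.9220


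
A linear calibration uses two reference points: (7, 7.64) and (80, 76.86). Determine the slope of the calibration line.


slope = (y2 - y1) / (x2 - x1)
= (76.86 - 7.64) / (80 - 7)
= 69.2200 / 73
= 0.9482

0.9482


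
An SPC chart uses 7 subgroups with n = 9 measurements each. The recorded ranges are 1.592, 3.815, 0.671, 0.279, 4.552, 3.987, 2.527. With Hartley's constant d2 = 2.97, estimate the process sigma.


R_bar = (1.592 + 3.815 + 0.671 + 0.279 + 4.552 + 3.987 + 2.527) / 7
R_bar = 17.423 / 7 = 2.489
sigma_hat = R_bar / d2 = 2.489 / 2.97 = 0.8380

0.8380


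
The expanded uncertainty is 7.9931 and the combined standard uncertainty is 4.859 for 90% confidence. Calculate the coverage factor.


k = U / uc
k = 7.9931 / 4.859
k = 1.645

1.645


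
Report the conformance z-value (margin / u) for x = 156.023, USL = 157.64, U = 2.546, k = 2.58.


u = U / k = 2.546 / 2.58 = 0.98682171
margin = |USL - x| = |157.64 - 156.023| = 1.617
z = margin / u = 1.617 / 0.98682171
z = 1.6386

1.6386


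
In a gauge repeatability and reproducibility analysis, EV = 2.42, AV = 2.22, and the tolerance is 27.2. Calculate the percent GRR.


GRR = sqrt(EV^2 + AV^2) = sqrt(2.42^2 + 2.22^2) = 3.2840219
%GRR = GRR / tol * 100 = 3.2840219 / 27.2 * 100
%GRR = 12.0736

12.0736


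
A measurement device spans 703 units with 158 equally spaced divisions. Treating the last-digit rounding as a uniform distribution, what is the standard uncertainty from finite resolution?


resolution = range / divisions
resolution = 703 / 158 = 4.4493671
u_res = resolution / (2*sqrt(3))
u_res = 4.4493671 / 3.4641016
u_res = 1.2844

1.2844


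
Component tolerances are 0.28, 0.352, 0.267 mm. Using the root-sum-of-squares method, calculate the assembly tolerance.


RSS = sqrt(0.28^2 + 0.352^2 + 0.267^2)
= sqrt(0.273593)
= 0.5231

0.5231


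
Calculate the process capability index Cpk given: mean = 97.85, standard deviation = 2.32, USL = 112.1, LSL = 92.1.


Cpu = (USL - mean) / (3*sigma) = (112.1 - 97.85) / (3*2.32) = 2.0474
Cpl = (mean - LSL) / (3*sigma) = (97.85 - 92.1) / (3*2.32) = 0.8261
Cpk = min(Cpu, Cpl) = 0.8261

0.8261


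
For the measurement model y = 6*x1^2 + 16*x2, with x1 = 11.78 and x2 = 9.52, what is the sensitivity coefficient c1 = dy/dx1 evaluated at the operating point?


y = 6*x1^2 + 16*x2
dy/dx1 = 2*6*x1
Evaluate at x1 = 11.78: c1 = 12 * 11.78
c1 = 141.3600

141.3600


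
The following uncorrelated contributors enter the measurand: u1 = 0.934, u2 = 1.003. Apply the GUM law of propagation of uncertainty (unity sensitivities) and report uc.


uc = sqrt(0.934^2 + 1.003^2)
uc = sqrt(1.878365)
uc = 1.3705

1.3705


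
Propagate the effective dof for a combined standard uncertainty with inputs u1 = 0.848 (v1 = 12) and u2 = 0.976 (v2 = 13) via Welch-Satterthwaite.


uc = sqrt(u1^2 + u2^2) = sqrt(0.848^2 + 0.976^2) = 1.2929346
v_eff = uc^4 / (u1^4/v1 + u2^4/v2)
= 1.2929346^4 / (0.848^4/12 + 0.976^4/13)
= 2.7945136 / 0.11289263
v_eff = 24.7537

24.7537


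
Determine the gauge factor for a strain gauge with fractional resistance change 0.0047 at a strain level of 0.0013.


GF = (dR/R) / epsilon
= 0.0047 / 0.0013
= 3.6154

3.6154


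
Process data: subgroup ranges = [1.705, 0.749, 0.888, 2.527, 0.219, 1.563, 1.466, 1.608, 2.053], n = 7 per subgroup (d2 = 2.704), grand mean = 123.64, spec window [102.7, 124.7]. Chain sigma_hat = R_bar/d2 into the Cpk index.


R_bar = (1.705 + 0.749 + 0.888 + 2.527 + 0.219 + 1.563 + 1.466 + 1.608 + 2.053) / 9 = 1.4197778
sigma = R_bar / d2 = 1.4197778 / 2.704 = 0.52506575
Cp = (USL - LSL)/(6*sigma) = (124.7 - 102.7)/(6*0.52506575) = 6.9833
Cpu = (124.7 - 123.64)/(3*0.52506575) = 0.6729
Cpl = (123.64 - 102.7)/(3*0.52506575) = 13.2936
Cpk = min(Cpu, Cpl) = 0.6729

0.6729


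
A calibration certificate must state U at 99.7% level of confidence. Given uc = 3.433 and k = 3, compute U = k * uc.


U = k * uc
U = 3 * 3.433
U = 10.2990

10.2990


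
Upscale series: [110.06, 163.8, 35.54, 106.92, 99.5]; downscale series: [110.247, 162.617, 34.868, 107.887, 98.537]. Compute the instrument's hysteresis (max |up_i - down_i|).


|110.06 - 110.247| = 0.1870
|163.8 - 162.617| = 1.1830
|35.54 - 34.868| = 0.6720
|106.92 - 107.887| = 0.9670
|99.5 - 98.537| = 0.9630
hysteresis = max(diffs) = 1.1830

1.1830


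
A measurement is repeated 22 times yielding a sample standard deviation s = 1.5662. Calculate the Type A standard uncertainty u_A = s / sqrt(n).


u_A = s / sqrt(n)
u_A = 1.5662 / sqrt(22)
u_A = 1.5662 / 4.6904158
u_A = 0.3339

0.3339
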